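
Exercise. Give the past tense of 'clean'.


Apply rule: Add -ed. 'clean' becomes 'cleaned'.

cleaned


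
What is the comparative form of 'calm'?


Apply comparative formation (add -er): 'calm' -> 'calmer'.

calmer


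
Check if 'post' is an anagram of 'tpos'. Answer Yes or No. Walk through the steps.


Sorted letters of 'post': 'opst'
Sorted letters of 'tpos': 'opst'
They match.

Yes


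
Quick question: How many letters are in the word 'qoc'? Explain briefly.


Spell out 'qoc' and number each letter: q(1), o(2), c(3). Total: 3 letters.

3


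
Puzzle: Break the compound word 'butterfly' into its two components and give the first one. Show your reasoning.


Split 'butterfly' into 'butter' + 'fly'. The first part is 'butter'.

butter


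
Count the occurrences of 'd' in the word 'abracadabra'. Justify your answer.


Letter 'd' in 'abracadabra': found at position(s) 7 = 1 occurrence(s).

1


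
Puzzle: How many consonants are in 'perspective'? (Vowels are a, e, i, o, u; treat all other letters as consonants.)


Consonants in 'perspective': p, r, s, p, c, t, v = 7 consonants.

7


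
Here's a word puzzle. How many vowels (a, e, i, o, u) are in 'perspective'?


Vowels in 'perspective': e, e, i, e = 4 vowels.

4


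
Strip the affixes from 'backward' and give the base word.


Remove suffix '-ward' from 'backward' to get root 'back'.

back


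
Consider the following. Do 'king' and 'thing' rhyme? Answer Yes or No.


Rime (stressed vowel + following sounds) of 'king': -ing = /ɪŋ/
Rime of 'thing': -ing = /ɪŋ/
/ɪŋ/ and /ɪŋ/ are the same ending sound, so the words rhyme.

Yes


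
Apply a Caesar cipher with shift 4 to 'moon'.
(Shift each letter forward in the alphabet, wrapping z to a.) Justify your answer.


Shift each letter by 4: m -> q, o -> s, o -> s, n -> r. Result: 'qssr'.

qssr


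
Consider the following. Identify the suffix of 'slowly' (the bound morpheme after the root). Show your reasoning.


The word 'slowly' = 'slow' (root) + '-ly' (suffix). The suffix is '-ly'.

ly


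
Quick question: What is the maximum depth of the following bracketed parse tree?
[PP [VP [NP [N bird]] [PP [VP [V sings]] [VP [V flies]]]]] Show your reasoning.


Count bracket nesting levels:
'[' at pos 0: depth = 1
'[' at pos 4: depth = 2
'[' at pos 8: depth = 3
'[' at pos 12: depth = 4
'[' at pos 22: depth = 3
'[' at pos 26: depth = 4
'[' at pos 30: depth = 5
'[' at pos 41: depth = 4
'[' at pos 45: depth = 5
Maximum depth reached: 5

5


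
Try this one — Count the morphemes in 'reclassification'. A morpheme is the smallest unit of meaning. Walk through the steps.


Decomposition: re- (prefix) + class (root) + -ify (suffix) + -ation (suffix) = 4 morpheme(s)

4 morphemes


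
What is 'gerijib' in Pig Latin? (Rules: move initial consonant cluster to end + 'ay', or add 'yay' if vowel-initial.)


'gerijib': move consonant cluster 'g' to end and add 'ay': 'erijibgay'.

erijibgay


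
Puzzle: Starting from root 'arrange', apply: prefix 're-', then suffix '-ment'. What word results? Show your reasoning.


Step 1: Add prefix 're-' to 'arrange' = 'rearrange'
Step 2: Add suffix '-ment' to 'rearrange' = 'rearrangement'

rearrangement


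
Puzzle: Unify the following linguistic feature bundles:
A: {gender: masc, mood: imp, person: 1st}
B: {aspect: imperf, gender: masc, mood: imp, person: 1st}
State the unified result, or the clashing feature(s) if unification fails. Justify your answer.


Compare features:
aspect: A=_ vs B=imperf -> unified: imperf
gender: A=masc vs B=masc -> unified: masc
mood: A=imp vs B=imp -> unified: imp
person: A=1st vs B=1st -> unified: 1st
No clashes found.

Unified: {aspect: imperf, gender: masc, mood: imp, person: 1st}


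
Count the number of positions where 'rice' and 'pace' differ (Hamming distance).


Alignment:
Position 1: 'r' vs 'p' = DIFFER
Position 2: 'i' vs 'a' = DIFFER
Position 3: 'c' vs 'c' = match
Position 4: 'e' vs 'e' = match
Total differences: 2

2


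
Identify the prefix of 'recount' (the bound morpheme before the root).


The word 'recount' = 're' (prefix) + 'count' (root). The prefix is 're'.

re


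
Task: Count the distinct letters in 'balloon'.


Unique letters in 'balloon': {a, b, l, n, o} = 5 distinct letters.

5


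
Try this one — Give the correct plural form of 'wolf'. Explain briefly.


Apply rule: Change -f to -ves. 'wolf' becomes 'wolves'.

wolves


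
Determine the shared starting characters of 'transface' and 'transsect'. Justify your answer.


Compare from the start: 5 characters match: 'trans'. Mismatch at position 6: 'f' vs 's'.

trans


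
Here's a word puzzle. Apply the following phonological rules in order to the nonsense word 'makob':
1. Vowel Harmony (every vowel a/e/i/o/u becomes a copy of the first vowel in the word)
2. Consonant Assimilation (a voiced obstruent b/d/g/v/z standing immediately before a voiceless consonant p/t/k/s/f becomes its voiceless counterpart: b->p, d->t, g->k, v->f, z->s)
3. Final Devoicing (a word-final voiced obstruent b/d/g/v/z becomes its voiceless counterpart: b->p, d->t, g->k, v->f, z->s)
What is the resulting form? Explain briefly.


Starting form: 'makob'
Rule 1: Vowel Harmony: all vowels become 'a' (matching first vowel). 'makob' -> 'makab'
Rule 2: Consonant Assimilation: no voiced obstruent (b/d/g/v/z) stands immediately before a voiceless consonant (p/t/k/s/f). No change.
Rule 3: Final Devoicing: word-final voiced obstruent 'b' becomes voiceless 'p'. 'makab' -> 'makap'
Final form: 'makap'

makap


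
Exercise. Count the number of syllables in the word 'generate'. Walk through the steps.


Break 'generate' into syllables: gen-er-ate -> gen | er | ate = 3 syllables

3 syllables


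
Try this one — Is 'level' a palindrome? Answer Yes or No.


Forward: 'level'
Reversed: 'level'
They are identical.

Yes


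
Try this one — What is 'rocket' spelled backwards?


Reverse 'rocket' character by character: 'tekcor'.

tekcor


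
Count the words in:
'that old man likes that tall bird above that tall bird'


Split into words: that | old | man | likes | that | tall | bird | above | that | tall | bird = 11 words.

11


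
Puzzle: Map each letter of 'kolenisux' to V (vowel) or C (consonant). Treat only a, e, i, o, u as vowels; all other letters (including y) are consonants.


Letter mapping: k = C, o = V, l = C, e = V, n = C, i = V, s = C, u = V, x = C.

CVCVCVCVC


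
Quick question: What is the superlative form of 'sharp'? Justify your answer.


Apply superlative formation (add -est): 'sharp' -> 'sharpest'.

sharpest


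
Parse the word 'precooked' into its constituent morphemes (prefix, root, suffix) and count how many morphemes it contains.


Step 1: Identify prefix: 'pre' (meaning: before)
Step 2: Identify root: 'cook'
Step 3: Identify suffix(es): 'ed'
Decomposition: pre- (prefix: before) + cook (root) + -ed (suffix: past)
Total morphemes: 3

3 morphemes (pre- (prefix: before) + cook (root) + -ed (suffix: past))


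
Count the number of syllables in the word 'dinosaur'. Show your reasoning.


Break 'dinosaur' into syllables: di-no-saur -> di | no | saur = 3 syllables

3 syllables


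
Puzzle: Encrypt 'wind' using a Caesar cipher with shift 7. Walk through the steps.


Shift each letter by 7: w -> d, i -> p, n -> u, d -> k. Result: 'dpuk'.

dpuk


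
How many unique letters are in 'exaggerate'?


Unique letters in 'exaggerate': {a, e, g, r, t, x} = 6 distinct letters.

6


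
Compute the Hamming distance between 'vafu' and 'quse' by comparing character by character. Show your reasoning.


Alignment:
Position 1: 'v' vs 'q' = DIFFER
Position 2: 'a' vs 'u' = DIFFER
Position 3: 'f' vs 's' = DIFFER
Position 4: 'u' vs 'e' = DIFFER
Total differences: 4

4


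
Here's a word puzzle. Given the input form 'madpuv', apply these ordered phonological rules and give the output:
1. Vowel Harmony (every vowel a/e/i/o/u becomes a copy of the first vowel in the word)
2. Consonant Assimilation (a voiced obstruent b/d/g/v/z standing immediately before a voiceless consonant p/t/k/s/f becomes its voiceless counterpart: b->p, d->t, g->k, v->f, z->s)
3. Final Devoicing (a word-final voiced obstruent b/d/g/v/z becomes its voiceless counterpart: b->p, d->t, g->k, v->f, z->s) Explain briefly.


Starting form: 'madpuv'
Rule 1: Vowel Harmony: all vowels become 'a' (matching first vowel). 'madpuv' -> 'madpav'
Rule 2: Consonant Assimilation: voiced obstruent before voiceless consonant becomes voiceless ('dp' -> 'tp'). 'madpav' -> 'matpav'
Rule 3: Final Devoicing: word-final voiced obstruent 'v' becomes voiceless 'f'. 'matpav' -> 'matpaf'
Final form: 'matpaf'

matpaf


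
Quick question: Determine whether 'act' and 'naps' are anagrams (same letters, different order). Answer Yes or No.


Sorted letters of 'act': 'act'
Sorted letters of 'naps': 'anps'
They do not match.

No


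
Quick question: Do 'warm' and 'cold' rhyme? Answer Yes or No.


Rime (stressed vowel + following sounds) of 'warm': -arm = /ɔːrm/
Rime of 'cold': -old = /oʊld/
/ɔːrm/ and /oʊld/ are different ending sounds, so the words do not rhyme.

No


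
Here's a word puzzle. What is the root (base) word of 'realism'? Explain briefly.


Remove suffix '-ism' from 'realism' to get root 'real'.

real


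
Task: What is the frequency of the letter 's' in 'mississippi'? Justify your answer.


Letter 's' in 'mississippi': found at position(s) 3, 4, 6, 7 = 4 occurrence(s).

4


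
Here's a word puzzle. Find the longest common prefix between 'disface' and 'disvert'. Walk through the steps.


Compare from the start: 3 characters match: 'dis'. Mismatch at position 4: 'f' vs 'v'.

dis


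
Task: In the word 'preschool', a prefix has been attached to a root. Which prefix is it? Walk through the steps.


The word 'preschool' = 'pre' (prefix) + 'school' (root). The prefix is 'pre'.

pre


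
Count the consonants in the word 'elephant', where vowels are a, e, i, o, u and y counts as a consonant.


Consonants in 'elephant': l, p, h, n, t = 5 consonants.

5


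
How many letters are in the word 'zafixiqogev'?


Spell out 'zafixiqogev' and number each letter: z(1), a(2), f(3), i(4), x(5), i(6), q(7), o(8), g(9), e(10), v(11). Total: 11 letters.

11


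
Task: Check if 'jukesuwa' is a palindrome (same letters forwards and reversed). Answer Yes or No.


Forward: 'jukesuwa'
Reversed: 'awusekuj'
They differ.

No


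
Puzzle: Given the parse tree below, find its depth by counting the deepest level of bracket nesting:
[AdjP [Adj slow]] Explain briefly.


Count bracket nesting levels:
'[' at pos 0: depth = 1
'[' at pos 6: depth = 2
Maximum depth reached: 2

2


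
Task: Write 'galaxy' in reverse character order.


Reverse 'galaxy' character by character: 'yxalag'.

yxalag


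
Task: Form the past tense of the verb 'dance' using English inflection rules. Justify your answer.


Apply rule: Add -d (word ends in -e). 'dance' becomes 'danced'.

danced


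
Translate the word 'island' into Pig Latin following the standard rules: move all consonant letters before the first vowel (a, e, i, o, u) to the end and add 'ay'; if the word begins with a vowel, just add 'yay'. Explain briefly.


'island' starts with a vowel, so add 'yay': 'islandyay'.

islandyay


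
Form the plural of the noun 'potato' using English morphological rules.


Apply rule: Add -es (consonant + o). 'potato' becomes 'potatoes'.

potatoes


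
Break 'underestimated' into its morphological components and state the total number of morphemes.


Step 1: Identify prefix: 'under' (meaning: beneath/insufficient)
Step 2: Identify root: 'estimate'
Step 3: Identify suffix(es): 'ed'
Decomposition: under- (prefix: beneath/insufficient) + estimate (root) + -ed (suffix: past)
Total morphemes: 3

3 morphemes (under- (prefix: beneath/insufficient) + estimate (root) + -ed (suffix: past))


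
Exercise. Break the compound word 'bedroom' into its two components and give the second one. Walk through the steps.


Split 'bedroom' into 'bed' + 'room'. The second part is 'room'.

room


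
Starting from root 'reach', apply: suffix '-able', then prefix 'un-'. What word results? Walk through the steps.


Step 1: Add suffix '-able' to 'reach' = 'reachable'
Step 2: Add prefix 'un-' to 'reachable' = 'unreachable'

unreachable


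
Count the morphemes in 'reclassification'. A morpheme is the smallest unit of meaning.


Decomposition: re- (prefix) + class (root) + -ify (suffix) + -ation (suffix) = 4 morpheme(s)

4 morphemes


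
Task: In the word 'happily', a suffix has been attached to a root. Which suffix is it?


The word 'happily' = 'happy' (root) + '-ly' (suffix). The suffix is '-ly'.

ly


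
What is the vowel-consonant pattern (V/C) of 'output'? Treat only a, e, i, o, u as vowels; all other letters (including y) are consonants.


Letter mapping: o = V, u = V, t = C, p = C, u = V, t = C.

VVCCVC


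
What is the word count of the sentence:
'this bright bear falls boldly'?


Split into words: this | bright | bear | falls | boldly = 5 words.

5


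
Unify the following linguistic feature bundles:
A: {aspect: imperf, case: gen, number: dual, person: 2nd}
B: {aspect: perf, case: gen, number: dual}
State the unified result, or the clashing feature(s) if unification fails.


Compare features:
aspect: A=imperf vs B=perf -> CLASH
case: A=gen vs B=gen -> unified: gen
number: A=dual vs B=dual -> unified: dual
person: A=2nd vs B=_ -> unified: 2nd
Clash detected on feature 'aspect' (imperf vs perf); unification fails.

CLASH on 'aspect' (imperf vs perf)


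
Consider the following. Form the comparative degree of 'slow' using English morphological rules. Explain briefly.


Apply comparative formation (add -er): 'slow' -> 'slower'.

slower


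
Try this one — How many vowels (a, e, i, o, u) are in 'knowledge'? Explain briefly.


Vowels in 'knowledge': o, e, e = 3 vowels.

3


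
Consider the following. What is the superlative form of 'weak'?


Apply superlative formation (add -est): 'weak' -> 'weakest'.

weakest


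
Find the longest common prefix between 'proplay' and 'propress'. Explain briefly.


Compare from the start: 4 characters match: 'prop'. Mismatch at position 5: 'l' vs 'r'.

prop


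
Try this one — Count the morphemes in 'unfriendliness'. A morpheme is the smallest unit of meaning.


Decomposition: un- (prefix) + friend (root) + -ly (suffix) + -ness (suffix) = 4 morpheme(s)

4 morphemes


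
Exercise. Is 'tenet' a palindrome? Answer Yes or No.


Forward: 'tenet'
Reversed: 'tenet'
They are identical.

Yes


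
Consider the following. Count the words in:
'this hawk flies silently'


Split into words: this | hawk | flies | silently = 4 words.

4


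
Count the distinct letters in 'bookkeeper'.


Unique letters in 'bookkeeper': {b, e, k, o, p, r} = 6 distinct letters.

6


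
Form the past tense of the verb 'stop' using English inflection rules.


Apply rule: Double final consonant and add -ed. 'stop' becomes 'stopped'.

stopped


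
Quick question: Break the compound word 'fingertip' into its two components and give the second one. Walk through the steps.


Split 'fingertip' into 'finger' + 'tip'. The second part is 'tip'.

tip


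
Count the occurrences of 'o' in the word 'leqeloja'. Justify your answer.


Letter 'o' in 'leqeloja': found at position(s) 6 = 1 occurrence(s).

1


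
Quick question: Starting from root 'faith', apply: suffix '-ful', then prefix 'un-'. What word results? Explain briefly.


Step 1: Add suffix '-ful' to 'faith' = 'faithful'
Step 2: Add prefix 'un-' to 'faithful' = 'unfaithful'

unfaithful


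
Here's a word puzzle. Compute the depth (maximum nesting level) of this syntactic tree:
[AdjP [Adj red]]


Count bracket nesting levels:
'[' at pos 0: depth = 1
'[' at pos 6: depth = 2
Maximum depth reached: 2

2


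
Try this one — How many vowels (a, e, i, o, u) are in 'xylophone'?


Vowels in 'xylophone': o, o, e = 3 vowels.

3


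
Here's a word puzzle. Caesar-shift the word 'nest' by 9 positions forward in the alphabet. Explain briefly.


Shift each letter by 9: n -> w, e -> n, s -> b, t -> c. Result: 'wnbc'.

wnbc


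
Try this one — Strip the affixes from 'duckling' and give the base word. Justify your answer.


Remove suffix '-ling' from 'duckling' to get root 'duck'.

duck


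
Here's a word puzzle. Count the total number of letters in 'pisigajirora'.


Spell out 'pisigajirora' and number each letter: p(1), i(2), s(3), i(4), g(5), a(6), j(7), i(8), r(9), o(10), r(11), a(12). Total: 12 letters.

12


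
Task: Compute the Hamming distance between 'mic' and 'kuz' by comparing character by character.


Alignment:
Position 1: 'm' vs 'k' = DIFFER
Position 2: 'i' vs 'u' = DIFFER
Position 3: 'c' vs 'z' = DIFFER
Total differences: 3

3


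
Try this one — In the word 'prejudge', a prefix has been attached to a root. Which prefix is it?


The word 'prejudge' = 'pre' (prefix) + 'judge' (root). The prefix is 'pre'.

pre


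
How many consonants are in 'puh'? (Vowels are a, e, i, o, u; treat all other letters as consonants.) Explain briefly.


Consonants in 'puh': p, h = 2 consonants.

2


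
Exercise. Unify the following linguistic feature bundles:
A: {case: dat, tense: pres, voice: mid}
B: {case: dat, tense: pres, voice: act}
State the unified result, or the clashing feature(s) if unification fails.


Compare features:
case: A=dat vs B=dat -> unified: dat
tense: A=pres vs B=pres -> unified: pres
voice: A=mid vs B=act -> CLASH
Clash detected on feature 'voice' (mid vs act); unification fails.

CLASH on 'voice' (mid vs act)


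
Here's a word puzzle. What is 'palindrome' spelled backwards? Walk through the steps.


Reverse 'palindrome' character by character: 'emordnilap'.

emordnilap


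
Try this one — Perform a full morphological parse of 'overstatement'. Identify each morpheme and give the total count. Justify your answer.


Step 1: Identify prefix: 'over' (meaning: excessively)
Step 2: Identify root: 'state'
Step 3: Identify suffix(es): 'ment'
Decomposition: over- (prefix: excessively) + state (root) + -ment (suffix: action/result)
Total morphemes: 3

3 morphemes (over- (prefix: excessively) + state (root) + -ment (suffix: action/result))


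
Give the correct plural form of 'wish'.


Apply rule: Add -es (sibilant/fricative ending). 'wish' becomes 'wishes'.

wishes


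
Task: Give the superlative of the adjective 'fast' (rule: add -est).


Apply superlative formation (add -est): 'fast' -> 'fastest'.

fastest


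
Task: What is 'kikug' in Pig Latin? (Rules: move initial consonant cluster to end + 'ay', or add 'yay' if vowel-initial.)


'kikug': move consonant cluster 'k' to end and add 'ay': 'ikugkay'.

ikugkay


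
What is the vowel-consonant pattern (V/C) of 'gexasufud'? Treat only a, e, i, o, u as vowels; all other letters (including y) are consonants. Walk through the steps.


Letter mapping: g = C, e = V, x = C, a = V, s = C, u = V, f = C, u = V, d = C.

CVCVCVCVC


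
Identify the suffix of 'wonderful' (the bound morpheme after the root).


The word 'wonderful' = 'wonder' (root) + '-ful' (suffix). The suffix is '-ful'.

ful


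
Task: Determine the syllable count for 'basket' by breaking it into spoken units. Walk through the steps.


Break 'basket' into syllables: bas-ket -> bas | ket = 2 syllables

2 syllables


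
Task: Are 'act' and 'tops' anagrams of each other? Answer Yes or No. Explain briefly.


Sorted letters of 'act': 'act'
Sorted letters of 'tops': 'opst'
They do not match.

No


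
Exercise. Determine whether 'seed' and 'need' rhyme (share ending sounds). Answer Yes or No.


Rime (stressed vowel + following sounds) of 'seed': -eed = /iːd/
Rime of 'need': -eed = /iːd/
/iːd/ and /iːd/ are the same ending sound, so the words rhyme.

Yes


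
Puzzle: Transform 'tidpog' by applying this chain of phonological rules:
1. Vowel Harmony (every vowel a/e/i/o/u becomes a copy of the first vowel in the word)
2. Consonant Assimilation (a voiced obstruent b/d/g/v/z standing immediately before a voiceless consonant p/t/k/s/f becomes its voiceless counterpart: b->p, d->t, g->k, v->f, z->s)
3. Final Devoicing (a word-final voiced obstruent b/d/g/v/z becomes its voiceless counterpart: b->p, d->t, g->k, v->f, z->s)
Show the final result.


Starting form: 'tidpog'
Rule 1: Vowel Harmony: all vowels become 'i' (matching first vowel). 'tidpog' -> 'tidpig'
Rule 2: Consonant Assimilation: voiced obstruent before voiceless consonant becomes voiceless ('dp' -> 'tp'). 'tidpig' -> 'titpig'
Rule 3: Final Devoicing: word-final voiced obstruent 'g' becomes voiceless 'k'. 'titpig' -> 'titpik'
Final form: 'titpik'

titpik


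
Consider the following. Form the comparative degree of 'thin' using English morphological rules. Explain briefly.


Apply comparative formation (double final consonant, add -er): 'thin' -> 'thinner'.

thinner


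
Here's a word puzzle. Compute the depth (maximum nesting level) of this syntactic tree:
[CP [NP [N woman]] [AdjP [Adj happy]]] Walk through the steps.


Count bracket nesting levels:
'[' at pos 0: depth = 1
'[' at pos 4: depth = 2
'[' at pos 8: depth = 3
'[' at pos 19: depth = 2
'[' at pos 25: depth = 3
Maximum depth reached: 3

3


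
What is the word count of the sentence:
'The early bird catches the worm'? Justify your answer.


Split into words: The | early | bird | catches | the | worm = 6 words.

6


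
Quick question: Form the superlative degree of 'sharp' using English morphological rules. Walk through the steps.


Apply superlative formation (add -est): 'sharp' -> 'sharpest'.

sharpest


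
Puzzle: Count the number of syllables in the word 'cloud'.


Break 'cloud' into syllables: cloud -> cloud = 1 syllable

1 syllable


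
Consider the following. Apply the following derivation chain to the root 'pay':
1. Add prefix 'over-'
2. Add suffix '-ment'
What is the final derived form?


Step 1: Add prefix 'over-' to 'pay' = 'overpay'
Step 2: Add suffix '-ment' to 'overpay' = 'overpayment'

overpayment


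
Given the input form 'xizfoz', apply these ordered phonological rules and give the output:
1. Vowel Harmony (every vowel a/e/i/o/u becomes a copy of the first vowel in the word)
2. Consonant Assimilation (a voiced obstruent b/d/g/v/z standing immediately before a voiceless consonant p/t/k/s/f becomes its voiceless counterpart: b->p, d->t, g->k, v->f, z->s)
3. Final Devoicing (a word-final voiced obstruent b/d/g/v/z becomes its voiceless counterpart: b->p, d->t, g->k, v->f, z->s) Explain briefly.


Starting form: 'xizfoz'
Rule 1: Vowel Harmony: all vowels become 'i' (matching first vowel). 'xizfoz' -> 'xizfiz'
Rule 2: Consonant Assimilation: voiced obstruent before voiceless consonant becomes voiceless ('zf' -> 'sf'). 'xizfiz' -> 'xisfiz'
Rule 3: Final Devoicing: word-final voiced obstruent 'z' becomes voiceless 's'. 'xisfiz' -> 'xisfis'
Final form: 'xisfis'

xisfis


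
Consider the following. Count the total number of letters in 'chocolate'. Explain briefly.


Spell out 'chocolate' and number each letter: c(1), h(2), o(3), c(4), o(5), l(6), a(7), t(8), e(9). Total: 9 letters.

9


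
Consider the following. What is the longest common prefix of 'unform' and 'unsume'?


Compare from the start: 2 characters match: 'un'. Mismatch at position 3: 'f' vs 's'.

un


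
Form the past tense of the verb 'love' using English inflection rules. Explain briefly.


Apply rule: Add -d (word ends in -e). 'love' becomes 'loved'.

loved


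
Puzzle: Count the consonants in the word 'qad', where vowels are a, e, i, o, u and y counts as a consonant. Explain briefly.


Consonants in 'qad': q, d = 2 consonants.

2


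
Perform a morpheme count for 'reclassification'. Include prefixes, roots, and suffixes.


Decomposition: re- (prefix) + class (root) + -ify (suffix) + -ation (suffix) = 4 morpheme(s)

4 morphemes


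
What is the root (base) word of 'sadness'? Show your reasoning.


Remove suffix '-ness' from 'sadness' to get root 'sad'.

sad


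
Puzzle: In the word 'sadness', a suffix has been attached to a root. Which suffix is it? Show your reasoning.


The word 'sadness' = 'sad' (root) + '-ness' (suffix). The suffix is '-ness'.

ness


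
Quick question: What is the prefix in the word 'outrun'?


The word 'outrun' = 'out' (prefix) + 'run' (root). The prefix is 'out'.

out


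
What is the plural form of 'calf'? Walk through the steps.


Apply rule: Change -f to -ves. 'calf' becomes 'calves'.

calves


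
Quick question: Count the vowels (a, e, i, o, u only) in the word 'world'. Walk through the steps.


Vowels in 'world': o = 1 vowels.

1


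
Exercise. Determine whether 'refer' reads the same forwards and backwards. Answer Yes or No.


Forward: 'refer'
Reversed: 'refer'
They are identical.

Yes


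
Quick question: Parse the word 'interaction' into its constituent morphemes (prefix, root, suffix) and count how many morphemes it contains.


Step 1: Identify prefix: 'inter' (meaning: between)
Step 2: Identify root: 'act'
Step 3: Identify suffix(es): 'ion'
Decomposition: inter- (prefix: between) + act (root) + -ion (suffix: act of)
Total morphemes: 3

3 morphemes (inter- (prefix: between) + act (root) + -ion (suffix: act of))


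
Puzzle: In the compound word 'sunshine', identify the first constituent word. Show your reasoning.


Split 'sunshine' into 'sun' + 'shine'. The first part is 'sun'.

sun


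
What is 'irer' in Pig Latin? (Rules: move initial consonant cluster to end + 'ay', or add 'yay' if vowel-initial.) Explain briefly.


'irer' starts with a vowel, so add 'yay': 'ireryay'.

ireryay


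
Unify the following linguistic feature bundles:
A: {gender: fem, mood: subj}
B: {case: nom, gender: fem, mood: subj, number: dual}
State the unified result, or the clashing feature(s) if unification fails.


Compare features:
case: A=_ vs B=nom -> unified: nom
gender: A=fem vs B=fem -> unified: fem
mood: A=subj vs B=subj -> unified: subj
number: A=_ vs B=dual -> unified: dual
No clashes found.

Unified: {case: nom, gender: fem, mood: subj, number: dual}


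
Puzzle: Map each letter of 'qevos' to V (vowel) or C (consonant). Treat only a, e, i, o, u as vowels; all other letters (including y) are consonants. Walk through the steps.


Letter mapping: q = C, e = V, v = C, o = V, s = C.

CVCVC


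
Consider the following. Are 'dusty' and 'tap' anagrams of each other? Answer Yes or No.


Sorted letters of 'dusty': 'dstuy'
Sorted letters of 'tap': 'apt'
They do not match.

No


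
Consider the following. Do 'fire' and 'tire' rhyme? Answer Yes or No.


Rime (stressed vowel + following sounds) of 'fire': -ire = /aɪər/
Rime of 'tire': -ire = /aɪər/
/aɪər/ and /aɪər/ are the same ending sound, so the words rhyme.

Yes


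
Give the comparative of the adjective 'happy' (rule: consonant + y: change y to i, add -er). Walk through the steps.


Apply comparative formation (consonant + y: change y to i, add -er): 'happy' -> 'happier'.

happier


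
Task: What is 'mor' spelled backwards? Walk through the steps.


Reverse 'mor' character by character: 'rom'.

rom


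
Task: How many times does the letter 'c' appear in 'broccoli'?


Letter 'c' in 'broccoli': found at position(s) 4, 5 = 2 occurrence(s).

2


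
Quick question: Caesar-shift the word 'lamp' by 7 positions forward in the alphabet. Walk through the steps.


Shift each letter by 7: l -> s, a -> h, m -> t, p -> w. Result: 'shtw'.

shtw


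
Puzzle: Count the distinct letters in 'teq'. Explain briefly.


Unique letters in 'teq': {e, q, t} = 3 distinct letters.

3


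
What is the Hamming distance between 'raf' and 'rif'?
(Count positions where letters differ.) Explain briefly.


Alignment:
Position 1: 'r' vs 'r' = match
Position 2: 'a' vs 'i' = DIFFER
Position 3: 'f' vs 'f' = match
Total differences: 1

1


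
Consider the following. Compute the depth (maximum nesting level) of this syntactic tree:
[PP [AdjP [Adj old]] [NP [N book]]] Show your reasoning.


Count bracket nesting levels:
'[' at pos 0: depth = 1
'[' at pos 4: depth = 2
'[' at pos 10: depth = 3
'[' at pos 21: depth = 2
'[' at pos 25: depth = 3
Maximum depth reached: 3

3


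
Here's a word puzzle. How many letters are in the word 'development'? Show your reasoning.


Spell out 'development' and number each letter: d(1), e(2), v(3), e(4), l(5), o(6), p(7), m(8), e(9), n(10), t(11). Total: 11 letters.

11


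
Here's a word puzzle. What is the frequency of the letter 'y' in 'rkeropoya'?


Letter 'y' in 'rkeropoya': found at position(s) 8 = 1 occurrence(s).

1


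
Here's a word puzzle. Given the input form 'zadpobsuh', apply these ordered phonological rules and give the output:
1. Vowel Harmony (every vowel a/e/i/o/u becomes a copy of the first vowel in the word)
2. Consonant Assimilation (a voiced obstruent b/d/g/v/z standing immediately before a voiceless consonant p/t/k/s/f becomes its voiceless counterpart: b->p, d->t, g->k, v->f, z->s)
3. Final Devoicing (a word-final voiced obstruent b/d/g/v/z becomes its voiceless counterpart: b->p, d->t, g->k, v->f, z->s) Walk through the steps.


Starting form: 'zadpobsuh'
Rule 1: Vowel Harmony: all vowels become 'a' (matching first vowel). 'zadpobsuh' -> 'zadpabsah'
Rule 2: Consonant Assimilation: voiced obstruent before voiceless consonant becomes voiceless ('dp' -> 'tp', 'bs' -> 'ps'). 'zadpabsah' -> 'zatpapsah'
Rule 3: Final Devoicing: final consonant 'h' is not one of the voiced obstruents b/d/g/v/z. No change.
Final form: 'zatpapsah'

zatpapsah


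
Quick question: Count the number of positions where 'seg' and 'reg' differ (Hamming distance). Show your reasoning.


Alignment:
Position 1: 's' vs 'r' = DIFFER
Position 2: 'e' vs 'e' = match
Position 3: 'g' vs 'g' = match
Total differences: 1

1


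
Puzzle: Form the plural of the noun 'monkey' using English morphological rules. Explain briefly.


Apply rule: Add -s. 'monkey' becomes 'monkeys'.

monkeys


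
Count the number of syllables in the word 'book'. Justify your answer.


Break 'book' into syllables: book -> book = 1 syllable

1 syllable


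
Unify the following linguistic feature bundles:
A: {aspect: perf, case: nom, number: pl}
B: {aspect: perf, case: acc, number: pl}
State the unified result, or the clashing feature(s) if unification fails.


Compare features:
aspect: A=perf vs B=perf -> unified: perf
case: A=nom vs B=acc -> CLASH
number: A=pl vs B=pl -> unified: pl
Clash detected on feature 'case' (nom vs acc); unification fails.

CLASH on 'case' (nom vs acc)


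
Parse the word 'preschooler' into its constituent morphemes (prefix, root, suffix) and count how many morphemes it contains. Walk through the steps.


Step 1: Identify prefix: 'pre' (meaning: before)
Step 2: Identify root: 'school'
Step 3: Identify suffix(es): 'er'
Decomposition: pre- (prefix: before) + school (root) + -er (suffix: one who)
Total morphemes: 3

3 morphemes (pre- (prefix: before) + school (root) + -er (suffix: one who))


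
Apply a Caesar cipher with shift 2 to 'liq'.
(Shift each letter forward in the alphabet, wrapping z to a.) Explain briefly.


Shift each letter by 2: l -> n, i -> k, q -> s. Result: 'nks'.

nks


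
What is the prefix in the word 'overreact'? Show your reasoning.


The word 'overreact' = 'over' (prefix) + 'react' (root). The prefix is 'over'.

over


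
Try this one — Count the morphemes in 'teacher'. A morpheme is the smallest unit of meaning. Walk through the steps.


Decomposition: teach (root) + -er (suffix) = 2 morpheme(s)

2 morphemes


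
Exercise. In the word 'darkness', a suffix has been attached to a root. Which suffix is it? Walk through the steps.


The word 'darkness' = 'dark' (root) + '-ness' (suffix). The suffix is '-ness'.

ness


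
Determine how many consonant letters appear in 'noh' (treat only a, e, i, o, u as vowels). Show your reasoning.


Consonants in 'noh': n, h = 2 consonants.

2


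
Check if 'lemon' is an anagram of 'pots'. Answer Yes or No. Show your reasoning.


Sorted letters of 'lemon': 'elmno'
Sorted letters of 'pots': 'opst'
They do not match.

No


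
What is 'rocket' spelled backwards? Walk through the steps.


Reverse 'rocket' character by character: 'tekcor'.

tekcor


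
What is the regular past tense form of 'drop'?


Apply rule: Double final consonant and add -ed. 'drop' becomes 'dropped'.

dropped


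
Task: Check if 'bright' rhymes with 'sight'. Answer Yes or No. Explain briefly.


Rime (stressed vowel + following sounds) of 'bright': -ight = /aɪt/
Rime of 'sight': -ight = /aɪt/
/aɪt/ and /aɪt/ are the same ending sound, so the words rhyme.

Yes


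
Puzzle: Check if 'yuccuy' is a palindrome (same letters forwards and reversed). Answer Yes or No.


Forward: 'yuccuy'
Reversed: 'yuccuy'
They are identical.

Yes


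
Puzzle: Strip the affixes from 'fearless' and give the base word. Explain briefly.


Remove suffix '-less' from 'fearless' to get root 'fear'.

fear


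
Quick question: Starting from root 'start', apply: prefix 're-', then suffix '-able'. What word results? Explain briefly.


Step 1: Add prefix 're-' to 'start' = 'restart'
Step 2: Add suffix '-able' to 'restart' = 'restartable'

restartable


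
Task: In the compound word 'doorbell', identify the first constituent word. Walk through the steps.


Split 'doorbell' into 'door' + 'bell'. The first part is 'door'.

door


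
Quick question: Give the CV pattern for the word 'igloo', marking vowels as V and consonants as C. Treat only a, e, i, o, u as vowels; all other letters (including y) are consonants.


Letter mapping: i = V, g = C, l = C, o = V, o = V.

VCCVV


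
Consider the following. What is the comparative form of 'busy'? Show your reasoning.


Apply comparative formation (consonant + y: change y to i, add -er): 'busy' -> 'busier'.

busier


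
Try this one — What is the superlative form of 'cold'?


Apply superlative formation (add -est): 'cold' -> 'coldest'.

coldest


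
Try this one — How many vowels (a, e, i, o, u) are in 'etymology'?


Vowels in 'etymology': e, o, o = 3 vowels.

3


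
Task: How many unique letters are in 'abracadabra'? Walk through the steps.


Unique letters in 'abracadabra': {a, b, c, d, r} = 5 distinct letters.

5


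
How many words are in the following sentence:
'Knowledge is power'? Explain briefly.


Split into words: Knowledge | is | power = 3 words.

3


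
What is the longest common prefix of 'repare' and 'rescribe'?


Compare from the start: 2 characters match: 're'. Mismatch at position 3: 'p' vs 's'.

re


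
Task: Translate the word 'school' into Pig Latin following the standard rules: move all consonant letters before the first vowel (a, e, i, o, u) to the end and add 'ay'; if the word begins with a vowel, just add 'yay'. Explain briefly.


'school': move consonant cluster 'sch' to end and add 'ay': 'oolschay'.

oolschay


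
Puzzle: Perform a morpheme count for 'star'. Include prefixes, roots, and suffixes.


Decomposition: star (free morpheme) = 1 morpheme(s)

1 morphemes


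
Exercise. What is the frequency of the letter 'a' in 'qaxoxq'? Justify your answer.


Letter 'a' in 'qaxoxq': found at position(s) 2 = 1 occurrence(s).

1


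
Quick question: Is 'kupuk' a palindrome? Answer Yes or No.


Forward: 'kupuk'
Reversed: 'kupuk'
They are identical.

Yes


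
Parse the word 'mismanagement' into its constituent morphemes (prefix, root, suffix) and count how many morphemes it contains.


Step 1: Identify prefix: 'mis' (meaning: wrongly)
Step 2: Identify root: 'manage'
Step 3: Identify suffix(es): 'ment'
Decomposition: mis- (prefix: wrongly) + manage (root) + -ment (suffix: action/result)
Total morphemes: 3

3 morphemes (mis- (prefix: wrongly) + manage (root) + -ment (suffix: action/result))


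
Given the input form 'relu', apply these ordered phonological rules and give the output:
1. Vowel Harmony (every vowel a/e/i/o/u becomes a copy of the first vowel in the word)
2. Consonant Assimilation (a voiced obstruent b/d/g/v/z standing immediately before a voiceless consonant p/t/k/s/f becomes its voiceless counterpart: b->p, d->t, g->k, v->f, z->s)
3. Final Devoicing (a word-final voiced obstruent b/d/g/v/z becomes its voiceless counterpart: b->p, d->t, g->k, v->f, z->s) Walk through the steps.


Starting form: 'relu'
Rule 1: Vowel Harmony: all vowels become 'e' (matching first vowel). 'relu' -> 'rele'
Rule 2: Consonant Assimilation: no voiced obstruent (b/d/g/v/z) stands immediately before a voiceless consonant (p/t/k/s/f). No change.
Rule 3: Final Devoicing: the word ends in the vowel 'e', not a consonant. No change.
Final form: 'rele'

rele


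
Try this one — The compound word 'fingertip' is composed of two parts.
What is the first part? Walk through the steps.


Split 'fingertip' into 'finger' + 'tip'. The first part is 'finger'.

finger


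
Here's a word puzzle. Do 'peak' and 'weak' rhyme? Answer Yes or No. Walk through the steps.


Rime (stressed vowel + following sounds) of 'peak': -eak = /iːk/
Rime of 'weak': -eak = /iːk/
/iːk/ and /iːk/ are the same ending sound, so the words rhyme.

Yes


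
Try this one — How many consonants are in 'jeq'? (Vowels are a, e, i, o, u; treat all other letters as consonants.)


Consonants in 'jeq': j, q = 2 consonants.

2


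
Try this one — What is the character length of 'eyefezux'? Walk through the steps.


Spell out 'eyefezux' and number each letter: e(1), y(2), e(3), f(4), e(5), z(6), u(7), x(8). Total: 8 letters.

8


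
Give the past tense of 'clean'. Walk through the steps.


Apply rule: Add -ed. 'clean' becomes 'cleaned'.

cleaned


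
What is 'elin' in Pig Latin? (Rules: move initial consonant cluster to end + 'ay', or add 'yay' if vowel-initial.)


'elin' starts with a vowel, so add 'yay': 'elinyay'.

elinyay


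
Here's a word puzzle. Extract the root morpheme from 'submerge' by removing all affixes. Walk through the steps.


Remove prefix 'sub' from 'submerge' to get root 'merge'.

merge


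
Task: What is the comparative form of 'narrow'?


Apply comparative formation (add -er): 'narrow' -> 'narrower'.

narrower


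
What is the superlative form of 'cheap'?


Apply superlative formation (add -est): 'cheap' -> 'cheapest'.

cheapest


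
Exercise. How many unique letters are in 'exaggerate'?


Unique letters in 'exaggerate': {a, e, g, r, t, x} = 6 distinct letters.

6


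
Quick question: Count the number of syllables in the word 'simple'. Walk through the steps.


Break 'simple' into syllables: sim-ple -> sim | ple = 2 syllables

2 syllables


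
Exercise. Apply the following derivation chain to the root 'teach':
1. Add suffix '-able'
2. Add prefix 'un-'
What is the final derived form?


Step 1: Add suffix '-able' to 'teach' = 'teachable'
Step 2: Add prefix 'un-' to 'teachable' = 'unteachable'

unteachable


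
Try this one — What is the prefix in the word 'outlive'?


The word 'outlive' = 'out' (prefix) + 'live' (root). The prefix is 'out'.

out


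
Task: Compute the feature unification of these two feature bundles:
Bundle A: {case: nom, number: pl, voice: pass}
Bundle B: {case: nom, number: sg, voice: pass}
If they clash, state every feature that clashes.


Compare features:
case: A=nom vs B=nom -> unified: nom
number: A=pl vs B=sg -> CLASH
voice: A=pass vs B=pass -> unified: pass
Clash detected on feature 'number' (pl vs sg); unification fails.

CLASH on 'number' (pl vs sg)
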